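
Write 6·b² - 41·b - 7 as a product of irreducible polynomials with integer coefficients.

Need a pair with product 6·(-7) = -42 and sum -41: that's 1 and -42.
Split the middle term: 6·b² + b - 42·b - 7 = b·(6·b + 1) - 7·(6·b + 1).

(6·b + 1)·(b - 7)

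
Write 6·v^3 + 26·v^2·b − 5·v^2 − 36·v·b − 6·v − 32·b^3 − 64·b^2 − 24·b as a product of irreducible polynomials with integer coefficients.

(2·v − 2·b − 3)·(3·v + 4·b + 2)·(v + 4·b)

Group: 3·v·(2·v^2 + 6·v·b − 3·v − 8·b^2 − 12·b) + (4·b + 2)·(2·v^2 + 6·v·b − 3·v − 8·b^2 − 12·b); both groups contain (2·v^2 + 6·v·b − 3·v − 8·b^2 − 12·b), so (3·v + 4·b + 2) is a factor with cofactor 2·v^2 + 6·v·b − 3·v − 8·b^2 − 12·b.
The cofactor groups again: 2·v^2 + 6·v·b − 3·v − 8·b^2 − 12·b = 2·v·(v + 4·b) + (−2·b − 3)·(v + 4·b); both groups contain (v + 4·b), giving (2·v − 2·b − 3)·(v + 4·b).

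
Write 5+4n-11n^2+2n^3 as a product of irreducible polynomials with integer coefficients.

(2n+1)(n-1)(n-5)

Among the possible rational roots, n = 1 is a root, so (n-1) divides it; the quotient is 2n^2-9n-5.
The remaining quadratic factors as (n-5)(2n+1).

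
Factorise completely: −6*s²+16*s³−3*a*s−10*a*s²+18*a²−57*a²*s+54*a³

Group: 3*a*(18*a²−7*a*s+6*a−8*s²+3*s) − 2*s*(18*a²−7*a*s+6*a−8*s²+3*s); both groups contain (18*a²−7*a*s+6*a−8*s²+3*s), so (3*a−2*s) is a factor with cofactor 18*a²−7*a*s+6*a−8*s²+3*s.
The cofactor groups again: 18*a²−7*a*s+6*a−8*s²+3*s = 9*a*(2*a+s) + (−8*s+3)*(2*a+s); both groups contain (2*a+s), giving (9*a−8*s+3)*(2*a+s).

(2*a+s)*(3*a−2*s)*(9*a−8*s+3)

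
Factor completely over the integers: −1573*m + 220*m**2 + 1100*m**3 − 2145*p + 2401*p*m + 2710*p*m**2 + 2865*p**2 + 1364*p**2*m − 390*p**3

Group: 15*p*(−26*p**2 + 110*p*m + 191*p + 100*m**2 + 20*m − 143) + 11*m*(−26*p**2 + 110*p*m + 191*p + 100*m**2 + 20*m − 143); both groups contain (−26*p**2 + 110*p*m + 191*p + 100*m**2 + 20*m − 143), so (15*p + 11*m) is a factor with cofactor −26*p**2 + 110*p*m + 191*p + 100*m**2 + 20*m − 143.
The cofactor groups again: −26*p**2 + 110*p*m + 191*p + 100*m**2 + 20*m − 143 = −2*p*(13*p + 10*m − 11) + (10*m + 13)*(13*p + 10*m − 11); both groups contain (13*p + 10*m − 11), giving −(2*p − 10*m − 13)*(13*p + 10*m − 11).

−(2*p − 10*m − 13)*(13*p + 10*m − 11)*(15*p + 11*m)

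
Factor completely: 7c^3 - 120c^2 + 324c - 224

(7c - 8)(c - 14)(c - 2)

Testing divisors of the constant over divisors of the leading coefficient, c = 14 is a root, so (c - 14) divides it; the quotient is 7c^2 - 22c + 16.
The remaining quadratic factors as (c - 2)(7c - 8).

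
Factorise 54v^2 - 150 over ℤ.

Every term has a factor of 6. Then 9v^2 - 25 = (3v)² − (5)².

6(3v + 5)(3v - 5)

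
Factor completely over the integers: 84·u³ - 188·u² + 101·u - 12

Among the possible rational roots, u = 3/2 is a root, so (2·u - 3) is a factor; dividing leaves 42·u² - 31·u + 4.
The remaining quadratic factors as (6·u - 1)(7·u - 4).

(2·u - 3)·(6·u - 1)·(7·u - 4)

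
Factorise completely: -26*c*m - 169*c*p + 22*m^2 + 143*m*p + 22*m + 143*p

-(13*c - 11*m - 11)*(2*m + 13*p)

Group: -13*c*(2*m + 13*p) + (11*m + 11)*(2*m + 13*p); both groups contain (2*m + 13*p).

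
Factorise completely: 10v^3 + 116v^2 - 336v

2v(5v - 12)(v + 14)

Pull out the common factor 2v, then factor the remaining trinomial.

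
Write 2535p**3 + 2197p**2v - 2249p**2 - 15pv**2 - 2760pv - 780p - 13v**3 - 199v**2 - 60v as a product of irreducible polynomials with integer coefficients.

(13p + v)(13p - v - 15)(15p + 13v + 4)

Group: 13p(195p**2 + 184pv + 52p + 13v**2 + 4v) + (-v - 15)(195p**2 + 184pv + 52p + 13v**2 + 4v); both groups contain (195p**2 + 184pv + 52p + 13v**2 + 4v), so (13p - v - 15) is a factor with cofactor 195p**2 + 184pv + 52p + 13v**2 + 4v.
The cofactor groups again: 195p**2 + 184pv + 52p + 13v**2 + 4v = 15p(13p + v) + (13v + 4)(13p + v); both groups contain (13p + v), giving (15p + 13v + 4)(13p + v).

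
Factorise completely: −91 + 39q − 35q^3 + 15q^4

(3q − 7)(5q^3 + 13)

Group as (15q^4 + 39q) + (−35q^3 − 91) = 3q(5q^3 + 13) − 7(5q^3 + 13).
Both groups share the factor (5q^3 + 13).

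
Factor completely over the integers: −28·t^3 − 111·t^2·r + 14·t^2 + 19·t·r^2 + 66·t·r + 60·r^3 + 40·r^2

−(4·t − 3·r − 2)·(t + 4·r)·(7·t + 5·r)

Group: 7·t·(−4·t^2 − 13·t·r + 2·t + 12·r^2 + 8·r) + 5·r·(−4·t^2 − 13·t·r + 2·t + 12·r^2 + 8·r); both groups contain (−4·t^2 − 13·t·r + 2·t + 12·r^2 + 8·r), so (7·t + 5·r) is a factor with cofactor −4·t^2 − 13·t·r + 2·t + 12·r^2 + 8·r.
The cofactor groups again: −4·t^2 − 13·t·r + 2·t + 12·r^2 + 8·r = −t·(4·t − 3·r − 2) − 4·r·(4·t − 3·r − 2); both groups contain (4·t − 3·r − 2), giving −(t + 4·r)·(4·t − 3·r − 2).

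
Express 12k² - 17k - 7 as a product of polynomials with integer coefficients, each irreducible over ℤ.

Need a pair with product 12·(-7) = -84 and sum -17: that's 4 and -21.
Split the middle term: 12k² + 4k - 21k - 7 = 4k(3k + 1) - 7(3k + 1).

(3k + 1)(4k - 7)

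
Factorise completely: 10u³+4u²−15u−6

(5u+2)(2u²−3)

Group as (10u³−15u) + (4u²−6) = 5u(2u²−3) + 2(2u²−3).
Both groups share the factor (2u²−3).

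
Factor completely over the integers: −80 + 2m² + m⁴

(m² + 10)(m² − 8)

Substitute u = m² to get a quadratic in u, then factor.
m² − 8 is irreducible over ℤ (8 is not a perfect square).
m² + 10 is irreducible over ℤ (always positive, so no real roots).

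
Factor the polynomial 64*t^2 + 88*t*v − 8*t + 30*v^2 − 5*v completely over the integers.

(8*t + 5*v)*(8*t + 6*v − 1)

Group: 8*t*(8*t + 6*v − 1) + 5*v*(8*t + 6*v − 1); both groups contain (8*t + 6*v − 1).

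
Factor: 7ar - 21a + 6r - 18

(7a + 6)(r - 3)

Group as (7ar - 21a) + (6r - 18) = 7a(r - 3) + 6(r - 3).
Both groups share the factor (r - 3).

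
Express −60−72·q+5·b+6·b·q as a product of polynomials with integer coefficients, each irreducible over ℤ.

(6·q+5)·(b−12)

Group as (6·b·q+5·b) + (−72·q−60) = b·(6·q+5) − 12·(6·q+5).
Both groups share the factor (6·q+5).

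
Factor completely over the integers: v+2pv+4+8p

Group as (2pv+8p) + (v+4) = 2p(v+4) + (v+4).
Both groups share the factor (v+4).

(2p+1)(v+4)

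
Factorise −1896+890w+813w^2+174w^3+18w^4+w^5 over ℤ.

(w+4)(w+6)(w−1)(w^2+9w+79)

Among the possible rational roots, w = 1 is a root, giving the factor (w−1) and quotient w^4+19w^3+193w^2+1006w+1896.
Then w = −6 is a root, so (w+6) is a factor; dividing leaves w^3+13w^2+115w+316.
Continuing, w = −4 is a root, so (w+4) is a factor; dividing leaves w^2+9w+79.
The quadratic w^2+9w+79 has discriminant −235 < 0 and is irreducible over ℤ.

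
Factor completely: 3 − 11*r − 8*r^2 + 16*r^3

Among the possible rational roots, r = 1 is a root, giving the factor (r − 1) and quotient 16*r^2 + 8*r − 3.
The remaining quadratic factors as (4*r + 3)(4*r − 1).

(4*r + 3)*(4*r − 1)*(r − 1)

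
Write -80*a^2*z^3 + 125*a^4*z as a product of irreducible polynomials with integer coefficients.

5*a^2*z*(5*a + 4*z)*(5*a - 4*z)

Factor out 5*a^2*z, leaving 25*a^2 - 16*z^2, which is a difference of two squares.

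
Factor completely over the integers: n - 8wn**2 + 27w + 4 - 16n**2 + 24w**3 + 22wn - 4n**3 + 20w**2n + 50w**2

(4w - 2n + 1)(2w + 2n + 1)(3w + n + 4)

Group: 4w(6w**2 + 8wn + 11w + 2n**2 + 9n + 4) + (-2n + 1)(6w**2 + 8wn + 11w + 2n**2 + 9n + 4); both groups contain (6w**2 + 8wn + 11w + 2n**2 + 9n + 4), so (4w - 2n + 1) is a factor with cofactor 6w**2 + 8wn + 11w + 2n**2 + 9n + 4.
The cofactor groups again: 6w**2 + 8wn + 11w + 2n**2 + 9n + 4 = 2w(3w + n + 4) + (2n + 1)(3w + n + 4); both groups contain (3w + n + 4), giving (2w + 2n + 1)(3w + n + 4).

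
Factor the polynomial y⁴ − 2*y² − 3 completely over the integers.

Substitute u = y² to get a quadratic in u, then factor.
y² + 1 is irreducible over ℤ (sum of squares).
y² − 3 is irreducible over ℤ (3 is not a perfect square).

(y² + 1)*(y² − 3)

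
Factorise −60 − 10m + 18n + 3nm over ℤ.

Group as (3nm + 18n) + (−10m − 60) = 3n(m + 6) − 10(m + 6).
Both groups share the factor (m + 6).

(3n − 10)(m + 6)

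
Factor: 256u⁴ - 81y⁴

(4u + 3y)(4u - 3y)(16u² + 9y²)

Write as (16u²)² − (9y²)², then factor 16u² - 9y² once more.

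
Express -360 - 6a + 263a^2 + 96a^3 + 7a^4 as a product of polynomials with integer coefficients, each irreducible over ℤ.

By the rational root theorem, a = -3 is a root, so (a + 3) divides it; the quotient is 7a^3 + 75a^2 + 38a - 120.
Continuing, a = -10 is a root, so (a + 10) divides it; the quotient is 7a^2 + 5a - 12.
The remaining quadratic factors as (a - 1)(7a + 12).

(7a + 12)(a + 10)(a + 3)(a - 1)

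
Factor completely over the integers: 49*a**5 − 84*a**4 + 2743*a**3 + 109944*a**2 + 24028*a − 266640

Trying the rational-root candidates, a = −11 is a root, so (a + 11) divides it; the quotient is 49*a**4 − 623*a**3 + 9596*a**2 + 4388*a − 24240.
Next, a = 10/7 is a root, so (7*a − 10) is a factor; dividing leaves 7*a**3 − 79*a**2 + 1258*a + 2424.
Continuing, a = −12/7 is a root, giving the factor (7*a + 12) and quotient a**2 − 13*a + 202.
The quadratic a**2 − 13*a + 202 has discriminant −639 < 0 and is irreducible over ℤ.

(7*a + 12)*(7*a − 10)*(a + 11)*(a**2 − 13*a + 202)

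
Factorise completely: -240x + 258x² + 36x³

Pull out the common factor 6x, then factor the remaining trinomial.

6x(6x - 5)(x + 8)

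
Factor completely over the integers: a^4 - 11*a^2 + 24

(a^2 - 3)*(a^2 - 8)

Substitute u = a^2 to get a quadratic in u, then factor.
a^2 - 3 is irreducible over ℤ (3 is not a perfect square).
a^2 - 8 is irreducible over ℤ (8 is not a perfect square).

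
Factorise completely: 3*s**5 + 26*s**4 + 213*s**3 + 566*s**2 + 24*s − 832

Testing divisors of the constant over divisors of the leading coefficient, s = 1 is a root, giving the factor (s − 1) and quotient 3*s**4 + 29*s**3 + 242*s**2 + 808*s + 832.
Continuing, s = −8/3 is a root, so (3*s + 8) is a factor; dividing leaves s**3 + 7*s**2 + 62*s + 104.
Then s = −2 is a root, so (s + 2) is a factor; dividing leaves s**2 + 5*s + 52.
The quadratic s**2 + 5*s + 52 has discriminant −183 < 0 and is irreducible over ℤ.

(3*s + 8)*(s + 2)*(s − 1)*(s**2 + 5*s + 52)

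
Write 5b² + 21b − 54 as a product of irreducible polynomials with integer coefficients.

(5b − 9)(b + 6)

Need a pair with product 5·(−54) = −270 and sum 21: that's −9 and 30.
Split the middle term: 5b² − 9b + 30b − 54 = b(5b − 9) + 6(5b − 9).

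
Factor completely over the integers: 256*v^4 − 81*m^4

Difference of squares twice: with A = 4*v and B = 3*m, A⁴ − B⁴ = (A² − B²)(A² + B²), and A² − B² factors again.

(4*v − 3*m)*(4*v + 3*m)*(16*v^2 + 9*m^2)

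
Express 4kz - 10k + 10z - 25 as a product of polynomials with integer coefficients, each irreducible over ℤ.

(2k + 5)(2z - 5)

Group as (4kz - 10k) + (10z - 25) = 2k(2z - 5) + 5(2z - 5).
Both groups share the factor (2z - 5).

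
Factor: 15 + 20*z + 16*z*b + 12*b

(4*b + 5)*(4*z + 3)

Group as (16*z*b + 20*z) + (12*b + 15) = 4*z*(4*b + 5) + 3*(4*b + 5).
Both groups share the factor (4*b + 5).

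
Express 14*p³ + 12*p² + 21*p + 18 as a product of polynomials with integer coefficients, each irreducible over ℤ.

Group as (14*p³ + 21*p) + (12*p² + 18) = 7*p*(2*p² + 3) + 6*(2*p² + 3).
Both groups share the factor (2*p² + 3).

(7*p + 6)*(2*p² + 3)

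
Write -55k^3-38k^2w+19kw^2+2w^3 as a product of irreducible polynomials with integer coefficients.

-(11k+w)(5k-2w)(k+w)

Group: k(-55k^2+17kw+2w^2) + w(-55k^2+17kw+2w^2); both groups contain (-55k^2+17kw+2w^2), so (k+w) is a factor with cofactor -55k^2+17kw+2w^2.
The cofactor groups again: -55k^2+17kw+2w^2 = -5k(11k+w) + 2w(11k+w); both groups contain (11k+w), giving -(5k-2w)(11k+w).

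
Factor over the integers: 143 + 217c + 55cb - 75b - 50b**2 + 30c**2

(15c - 10b + 11)(2c + 5b + 13)

Group: 2c(15c - 10b + 11) + (5b + 13)(15c - 10b + 11); both groups contain (15c - 10b + 11).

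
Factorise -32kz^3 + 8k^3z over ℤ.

8kz(k + 2z)(k - 2z)

Factor out 8kz, leaving k^2 - 4z^2, which is a difference of two squares.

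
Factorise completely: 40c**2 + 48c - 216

8(5c - 9)(c + 3)

Pull out the common factor 8, then factor the remaining trinomial.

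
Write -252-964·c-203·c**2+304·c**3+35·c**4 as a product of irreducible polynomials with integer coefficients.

By the rational root theorem, c = -2/7 is a root, so (7·c+2) divides it; the quotient is 5·c**3+42·c**2-41·c-126.
Next, c = 2 is a root, so (c-2) is a factor; dividing leaves 5·c**2+52·c+63.
The remaining quadratic factors as (5·c+7)(c+9).

(5·c+7)·(7·c+2)·(c+9)·(c-2)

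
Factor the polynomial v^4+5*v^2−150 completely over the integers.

Substitute u = v^2 to get a quadratic in u, then factor.
v^2−10 is irreducible over ℤ (10 is not a perfect square).
v^2+15 is irreducible over ℤ (always positive, so no real roots).

(v^2+15)*(v^2−10)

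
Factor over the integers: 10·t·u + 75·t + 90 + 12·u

(2·u + 15)·(5·t + 6)

Group as (10·t·u + 75·t) + (12·u + 90) = 5·t·(2·u + 15) + 6·(2·u + 15).
Both groups share the factor (2·u + 15).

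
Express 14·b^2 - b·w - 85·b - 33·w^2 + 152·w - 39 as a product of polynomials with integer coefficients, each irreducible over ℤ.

(2·b + 3·w - 13)·(7·b - 11·w + 3)

Group: 2·b·(7·b - 11·w + 3) + (3·w - 13)·(7·b - 11·w + 3); both groups contain (7·b - 11·w + 3).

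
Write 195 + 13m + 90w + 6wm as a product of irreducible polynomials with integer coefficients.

Group as (6wm + 90w) + (13m + 195) = 6w(m + 15) + 13(m + 15).
Both groups share the factor (m + 15).

(6w + 13)(m + 15)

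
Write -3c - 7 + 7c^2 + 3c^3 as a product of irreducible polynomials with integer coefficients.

Among the possible rational roots, c = -7/3 is a root, giving the factor (3c + 7) and quotient c^2 - 1.
The remaining quadratic factors as (c - 1)(c + 1).

(3c + 7)(c + 1)(c - 1)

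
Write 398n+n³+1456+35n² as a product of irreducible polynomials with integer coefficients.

(n+13)(n+14)(n+8)

Among the possible rational roots, n = −8 is a root, giving the factor (n+8) and quotient n²+27n+182.
The remaining quadratic factors as (n+14)(n+13).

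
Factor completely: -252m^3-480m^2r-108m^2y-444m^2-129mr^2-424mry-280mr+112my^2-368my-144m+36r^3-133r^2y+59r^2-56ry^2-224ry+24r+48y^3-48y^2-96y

-(6m+9r-4y+8)(6m-r+4y)(7m+4r+3y+3)

Group: 6m(-42m^2-17mr-46my-18m+4r^2-13ry+3r-12y^2-12y) + (9r-4y+8)(-42m^2-17mr-46my-18m+4r^2-13ry+3r-12y^2-12y); both groups contain (-42m^2-17mr-46my-18m+4r^2-13ry+3r-12y^2-12y), so (6m+9r-4y+8) is a factor with cofactor -42m^2-17mr-46my-18m+4r^2-13ry+3r-12y^2-12y.
The cofactor groups again: -42m^2-17mr-46my-18m+4r^2-13ry+3r-12y^2-12y = -6m(7m+4r+3y+3) + (r-4y)(7m+4r+3y+3); both groups contain (7m+4r+3y+3), giving -(6m-r+4y)(7m+4r+3y+3).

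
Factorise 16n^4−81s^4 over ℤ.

(2n)⁴ − (3s)⁴ = ((2n)² − (3s)²)((2n)² + (3s)²); the first factor splits again, the second (4n^2+9s^2) is irreducible.

(2n+3s)(2n−3s)(4n^2+9s^2)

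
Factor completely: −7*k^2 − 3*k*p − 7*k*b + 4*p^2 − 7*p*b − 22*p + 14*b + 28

−(7*k − 4*p + 7*b + 14)*(k + p − 2)

Group: −7*k*(k + p − 2) + (4*p − 7*b − 14)*(k + p − 2); both groups contain (k + p − 2).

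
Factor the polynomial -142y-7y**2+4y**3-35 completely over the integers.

Among the possible rational roots, y = -5 is a root, so (y+5) divides it; the quotient is 4y**2-27y-7.
The remaining quadratic factors as (y-7)(4y+1).

(4y+1)(y+5)(y-7)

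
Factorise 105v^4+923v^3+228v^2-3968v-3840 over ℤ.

Among the possible rational roots, v = -4/3 is a root, so (3v+4) is a factor; dividing leaves 35v^3+261v^2-272v-960.
Next, v = -8 is a root, so (v+8) is a factor; dividing leaves 35v^2-19v-120.
The remaining quadratic factors as (5v+8)(7v-15).

(3v+4)(5v+8)(7v-15)(v+8)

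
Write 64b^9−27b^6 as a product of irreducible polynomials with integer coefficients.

b^6(4b−3)(16b^2+12b+9)

Every term has a factor of b^6; factoring it out leaves 64b^3−27.
Recognize a difference of cubes with the parts 4b and 3.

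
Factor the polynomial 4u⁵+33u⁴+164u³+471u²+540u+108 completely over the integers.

(4u+1)(u+2)(u+3)(u²+3u+18)

Trying the rational-root candidates, u = -3 is a root, so (u+3) is a factor; dividing leaves 4u⁴+21u³+101u²+168u+36.
Then u = -2 is a root, so (u+2) divides it; the quotient is 4u³+13u²+75u+18.
Continuing, u = -1/4 is a root, so (4u+1) divides it; the quotient is u²+3u+18.
The quadratic u²+3u+18 has discriminant -63 < 0 and is irreducible over ℤ.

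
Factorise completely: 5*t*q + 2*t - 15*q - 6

(5*q + 2)*(t - 3)

Group as (5*t*q + 2*t) + (-15*q - 6) = t*(5*q + 2) - 3*(5*q + 2).
Both groups share the factor (5*q + 2).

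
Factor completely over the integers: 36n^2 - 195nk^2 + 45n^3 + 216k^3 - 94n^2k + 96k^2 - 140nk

(n - 3k)(9n - 8k)(5n + 9k + 4)

Group: n(45n^2 + 41nk + 36n - 72k^2 - 32k) - 3k(45n^2 + 41nk + 36n - 72k^2 - 32k); both groups contain (45n^2 + 41nk + 36n - 72k^2 - 32k), so (n - 3k) is a factor with cofactor 45n^2 + 41nk + 36n - 72k^2 - 32k.
The cofactor groups again: 45n^2 + 41nk + 36n - 72k^2 - 32k = 5n(9n - 8k) + (9k + 4)(9n - 8k); both groups contain (9n - 8k), giving (5n + 9k + 4)(9n - 8k).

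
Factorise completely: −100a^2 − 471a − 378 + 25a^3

By the rational root theorem, a = 7 is a root, so (a − 7) divides it; the quotient is 25a^2 + 75a + 54.
The remaining quadratic factors as (5a + 6)(5a + 9).

(5a + 6)(5a + 9)(a − 7)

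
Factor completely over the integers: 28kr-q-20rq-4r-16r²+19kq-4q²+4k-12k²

-(3k-4r-4q-1)(4k-4r-q)

Group: -3k(4k-4r-q) + (4r+4q+1)(4k-4r-q); both groups contain (4k-4r-q).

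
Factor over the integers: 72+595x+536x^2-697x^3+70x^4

By the rational root theorem, x = -1/2 is a root, so (2x+1) divides it; the quotient is 35x^3-366x^2+451x+72.
Next, x = 8/5 is a root, so (5x-8) divides it; the quotient is 7x^2-62x-9.
The remaining quadratic factors as (7x+1)(x-9).

(2x+1)(5x-8)(7x+1)(x-9)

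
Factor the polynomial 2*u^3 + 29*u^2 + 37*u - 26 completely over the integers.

Trying the rational-root candidates, u = 1/2 is a root, giving the factor (2*u - 1) and quotient u^2 + 15*u + 26.
The remaining quadratic factors as (u + 13)(u + 2).

(2*u - 1)*(u + 13)*(u + 2)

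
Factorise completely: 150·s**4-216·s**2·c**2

6·s**2·(5·s-6·c)·(5·s+6·c)

Factor out 6·s**2, leaving 25·s**2-36·c**2, which is a difference of two squares.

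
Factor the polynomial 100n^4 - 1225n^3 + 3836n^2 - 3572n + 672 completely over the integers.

Trying the rational-root candidates, n = 8 is a root, so (n - 8) is a factor; dividing leaves 100n^3 - 425n^2 + 436n - 84.
Continuing, n = 1/4 is a root, so (4n - 1) is a factor; dividing leaves 25n^2 - 100n + 84.
The remaining quadratic factors as (5n - 14)(5n - 6).

(4n - 1)(5n - 14)(5n - 6)(n - 8)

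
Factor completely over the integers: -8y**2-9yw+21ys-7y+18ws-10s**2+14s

-(y-2s)(8y+9w-5s+7)

Group: -y(8y+9w-5s+7) + 2s(8y+9w-5s+7); both groups contain (8y+9w-5s+7).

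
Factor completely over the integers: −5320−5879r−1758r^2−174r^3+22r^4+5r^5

(5r+7)(r+5)(r−8)(r^2+6r+19)

Among the possible rational roots, r = 8 is a root, giving the factor (r−8) and quotient 5r^4+62r^3+322r^2+818r+665.
Continuing, r = −5 is a root, so (r+5) is a factor; dividing leaves 5r^3+37r^2+137r+133.
Continuing, r = −7/5 is a root, so (5r+7) is a factor; dividing leaves r^2+6r+19.
The quadratic r^2+6r+19 has discriminant −40 < 0 and is irreducible over ℤ.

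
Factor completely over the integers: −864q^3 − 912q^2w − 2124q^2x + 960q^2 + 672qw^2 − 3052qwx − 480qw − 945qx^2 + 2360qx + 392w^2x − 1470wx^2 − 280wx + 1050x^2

Group: 9q(−96q^2 + 48qw − 236qx + 28wx − 105x^2) + (14w − 10)(−96q^2 + 48qw − 236qx + 28wx − 105x^2); both groups contain (−96q^2 + 48qw − 236qx + 28wx − 105x^2), so (9q + 14w − 10) is a factor with cofactor −96q^2 + 48qw − 236qx + 28wx − 105x^2.
The cofactor groups again: −96q^2 + 48qw − 236qx + 28wx − 105x^2 = −12q(8q − 4w + 15x) − 7x(8q − 4w + 15x); both groups contain (8q − 4w + 15x), giving −(12q + 7x)(8q − 4w + 15x).

−(12q + 7x)(8q − 4w + 15x)(9q + 14w − 10)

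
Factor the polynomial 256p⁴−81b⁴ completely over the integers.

(4p−3b)(4p+3b)(16p²+9b²)

(4p)⁴ − (3b)⁴ = ((4p)² − (3b)²)((4p)² + (3b)²); the first factor splits again, the second (16p²+9b²) is irreducible.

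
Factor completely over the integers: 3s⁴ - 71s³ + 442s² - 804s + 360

Testing divisors of the constant over divisors of the leading coefficient, s = 2 is a root, so (s - 2) divides it; the quotient is 3s³ - 65s² + 312s - 180.
Then s = 6 is a root, giving the factor (s - 6) and quotient 3s² - 47s + 30.
The remaining quadratic factors as (s - 15)(3s - 2).

(3s - 2)(s - 15)(s - 2)(s - 6)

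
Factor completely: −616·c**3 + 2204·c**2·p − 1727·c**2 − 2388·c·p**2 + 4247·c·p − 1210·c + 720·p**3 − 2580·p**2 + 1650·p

−(11·c − 15·p)·(7·c − 12·p + 10)·(8·c − 4·p + 11)

Group: 7·c·(−88·c**2 + 164·c·p − 121·c − 60·p**2 + 165·p) + (−12·p + 10)·(−88·c**2 + 164·c·p − 121·c − 60·p**2 + 165·p); both groups contain (−88·c**2 + 164·c·p − 121·c − 60·p**2 + 165·p), so (7·c − 12·p + 10) is a factor with cofactor −88·c**2 + 164·c·p − 121·c − 60·p**2 + 165·p.
The cofactor groups again: −88·c**2 + 164·c·p − 121·c − 60·p**2 + 165·p = −11·c·(8·c − 4·p + 11) + 15·p·(8·c − 4·p + 11); both groups contain (8·c − 4·p + 11), giving −(11·c − 15·p)·(8·c − 4·p + 11).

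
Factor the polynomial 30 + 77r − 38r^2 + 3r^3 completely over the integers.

(3r + 1)(r − 10)(r − 3)

Trying the rational-root candidates, r = 10 is a root, so (r − 10) is a factor; dividing leaves 3r^2 − 8r − 3.
The remaining quadratic factors as (r − 3)(3r + 1).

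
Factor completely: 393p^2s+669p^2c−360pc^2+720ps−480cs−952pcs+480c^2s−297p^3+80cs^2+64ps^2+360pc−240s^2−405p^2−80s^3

−(11p−15c+5s+15)(9p−8c−4s)(3p−4s)

Group: 3p(−99p^2+223pc−ps−135p−120c^2−20cs+120c+20s^2+60s) − 4s(−99p^2+223pc−ps−135p−120c^2−20cs+120c+20s^2+60s); both groups contain (−99p^2+223pc−ps−135p−120c^2−20cs+120c+20s^2+60s), so (3p−4s) is a factor with cofactor −99p^2+223pc−ps−135p−120c^2−20cs+120c+20s^2+60s.
The cofactor groups again: −99p^2+223pc−ps−135p−120c^2−20cs+120c+20s^2+60s = −9p(11p−15c+5s+15) + (8c+4s)(11p−15c+5s+15); both groups contain (11p−15c+5s+15), giving −(9p−8c−4s)(11p−15c+5s+15).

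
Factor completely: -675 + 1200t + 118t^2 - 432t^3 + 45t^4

Among the possible rational roots, t = -5/3 is a root, so (3t + 5) is a factor; dividing leaves 15t^3 - 169t^2 + 321t - 135.
Then t = 9 is a root, so (t - 9) divides it; the quotient is 15t^2 - 34t + 15.
The remaining quadratic factors as (5t - 3)(3t - 5).

(3t + 5)(3t - 5)(5t - 3)(t - 9)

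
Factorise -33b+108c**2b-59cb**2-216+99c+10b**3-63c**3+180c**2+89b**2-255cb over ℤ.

Group: 7c(-9c**2+9cb+36c-2b**2-21b-27) + (-5b+8)(-9c**2+9cb+36c-2b**2-21b-27); both groups contain (-9c**2+9cb+36c-2b**2-21b-27), so (7c-5b+8) is a factor with cofactor -9c**2+9cb+36c-2b**2-21b-27.
The cofactor groups again: -9c**2+9cb+36c-2b**2-21b-27 = -3c(3c-b-9) + (2b+3)(3c-b-9); both groups contain (3c-b-9), giving -(3c-2b-3)(3c-b-9).

-(3c-2b-3)(7c-5b+8)(3c-b-9)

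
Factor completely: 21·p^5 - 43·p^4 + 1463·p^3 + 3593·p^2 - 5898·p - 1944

Among the possible rational roots, p = -2/7 is a root, so (7·p + 2) divides it; the quotient is 3·p^4 - 7·p^3 + 211·p^2 + 453·p - 972.
Then p = 4/3 is a root, so (3·p - 4) divides it; the quotient is p^3 - p^2 + 69·p + 243.
Then p = -3 is a root, giving the factor (p + 3) and quotient p^2 - 4·p + 81.
The quadratic p^2 - 4·p + 81 has discriminant -308 < 0 and is irreducible over ℤ.

(3·p - 4)·(7·p + 2)·(p + 3)·(p^2 - 4·p + 81)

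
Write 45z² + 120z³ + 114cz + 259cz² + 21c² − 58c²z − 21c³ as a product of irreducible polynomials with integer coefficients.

−(3c − 8z − 3)(7c + 3z)(c + 5z)

Group: 7c(−3c² − 7cz + 3c + 40z² + 15z) + 3z(−3c² − 7cz + 3c + 40z² + 15z); both groups contain (−3c² − 7cz + 3c + 40z² + 15z), so (7c + 3z) is a factor with cofactor −3c² − 7cz + 3c + 40z² + 15z.
The cofactor groups again: −3c² − 7cz + 3c + 40z² + 15z = −c(3c − 8z − 3) − 5z(3c − 8z − 3); both groups contain (3c − 8z − 3), giving −(c + 5z)(3c − 8z − 3).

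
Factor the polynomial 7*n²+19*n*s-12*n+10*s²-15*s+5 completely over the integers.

Group: 7*n*(n+2*s-1) + (5*s-5)*(n+2*s-1); both groups contain (n+2*s-1).

(7*n+5*s-5)*(n+2*s-1)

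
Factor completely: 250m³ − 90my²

Factor out 10m, leaving 25m² − 9y², which is a difference of two squares.

10m(5m + 3y)(5m − 3y)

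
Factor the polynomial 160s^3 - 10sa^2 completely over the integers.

Every term has a factor of 10s. Then 16s^2 - a^2 = (4s)² − (a)².

10s(4s - a)(4s + a)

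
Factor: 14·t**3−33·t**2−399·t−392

(2·t+7)·(7·t+8)·(t−7)

By the rational root theorem, t = −7/2 is a root, giving the factor (2·t+7) and quotient 7·t**2−41·t−56.
The remaining quadratic factors as (7·t+8)(t−7).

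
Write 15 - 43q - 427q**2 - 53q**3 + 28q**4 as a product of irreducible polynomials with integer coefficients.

(4q + 1)(7q - 1)(q + 3)(q - 5)

By the rational root theorem, q = 5 is a root, so (q - 5) is a factor; dividing leaves 28q**3 + 87q**2 + 8q - 3.
Next, q = 1/7 is a root, giving the factor (7q - 1) and quotient 4q**2 + 13q + 3.
The remaining quadratic factors as (q + 3)(4q + 1).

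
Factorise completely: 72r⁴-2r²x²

Factor out 2r², leaving 36r²-x², which is a difference of two squares.

2r²(6r+x)(6r-x)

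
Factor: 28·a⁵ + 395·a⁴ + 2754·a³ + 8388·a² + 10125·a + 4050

Testing divisors of the constant over divisors of the leading coefficient, a = −6/7 is a root, giving the factor (7·a + 6) and quotient 4·a⁴ + 53·a³ + 348·a² + 900·a + 675.
Next, a = −5/4 is a root, so (4·a + 5) is a factor; dividing leaves a³ + 12·a² + 72·a + 135.
Then a = −3 is a root, giving the factor (a + 3) and quotient a² + 9·a + 45.
The quadratic a² + 9·a + 45 has discriminant −99 < 0 and is irreducible over ℤ.

(4·a + 5)·(7·a + 6)·(a + 3)·(a² + 9·a + 45)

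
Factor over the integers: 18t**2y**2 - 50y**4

2y**2(3t + 5y)(3t - 5y)

Pull out the common factor 2y**2; 9t**2 - 25y**2 is a difference of squares.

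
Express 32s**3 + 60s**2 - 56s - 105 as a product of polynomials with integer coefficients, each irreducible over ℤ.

Group as (32s**3 - 56s) + (60s**2 - 105) = 8s(4s**2 - 7) + 15(4s**2 - 7).
Both groups share the factor (4s**2 - 7).

(8s + 15)(4s**2 - 7)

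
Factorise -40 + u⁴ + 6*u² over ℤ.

(u + 2)*(u - 2)*(u² + 10)

Substitute w = u² to get a quadratic in w, then factor.
u² + 10 is irreducible over ℤ (always positive, so no real roots).
u² - 4 is a difference of squares.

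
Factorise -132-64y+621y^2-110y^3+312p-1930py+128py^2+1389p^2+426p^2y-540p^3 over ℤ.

-(15p-11y+6)(4p+2y-11)(9p-5y-2)

Group: 15p(-36p^2+2py+107p+10y^2-51y-22) + (-11y+6)(-36p^2+2py+107p+10y^2-51y-22); both groups contain (-36p^2+2py+107p+10y^2-51y-22), so (15p-11y+6) is a factor with cofactor -36p^2+2py+107p+10y^2-51y-22.
The cofactor groups again: -36p^2+2py+107p+10y^2-51y-22 = -9p(4p+2y-11) + (5y+2)(4p+2y-11); both groups contain (4p+2y-11), giving -(9p-5y-2)(4p+2y-11).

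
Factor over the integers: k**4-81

(k)⁴ − (3)⁴ = ((k)² − (3)²)((k)² + (3)²); the first factor splits again, the second (k**2+9) is irreducible.

(k+3)(k-3)(k**2+9)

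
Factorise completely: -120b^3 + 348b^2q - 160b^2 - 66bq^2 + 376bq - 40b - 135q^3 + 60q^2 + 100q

Group: 6b(-20b^2 + 68bq - 20b - 45q^2 + 50q) + (3q + 2)(-20b^2 + 68bq - 20b - 45q^2 + 50q); both groups contain (-20b^2 + 68bq - 20b - 45q^2 + 50q), so (6b + 3q + 2) is a factor with cofactor -20b^2 + 68bq - 20b - 45q^2 + 50q.
The cofactor groups again: -20b^2 + 68bq - 20b - 45q^2 + 50q = -2b(10b - 9q + 10) + 5q(10b - 9q + 10); both groups contain (10b - 9q + 10), giving -(2b - 5q)(10b - 9q + 10).

-(10b - 9q + 10)(2b - 5q)(6b + 3q + 2)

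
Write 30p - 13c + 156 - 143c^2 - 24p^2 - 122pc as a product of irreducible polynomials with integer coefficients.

-(6p + 11c + 12)(4p + 13c - 13)

Group: -4p(6p + 11c + 12) + (-13c + 13)(6p + 11c + 12); both groups contain (6p + 11c + 12).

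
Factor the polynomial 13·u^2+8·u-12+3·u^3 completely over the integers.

(3·u-2)·(u+2)·(u+3)

By the rational root theorem, u = -3 is a root, giving the factor (u+3) and quotient 3·u^2+4·u-4.
The remaining quadratic factors as (u+2)(3·u-2).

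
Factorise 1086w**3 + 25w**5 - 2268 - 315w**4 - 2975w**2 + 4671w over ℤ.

Testing divisors of the constant over divisors of the leading coefficient, w = 9 is a root, so (w - 9) divides it; the quotient is 25w**4 - 90w**3 + 276w**2 - 491w + 252.
Continuing, w = 9/5 is a root, so (5w - 9) is a factor; dividing leaves 5w**3 - 9w**2 + 39w - 28.
Then w = 4/5 is a root, so (5w - 4) is a factor; dividing leaves w**2 - w + 7.
The quadratic w**2 - w + 7 has discriminant -27 < 0 and is irreducible over ℤ.

(5w - 4)(5w - 9)(w - 9)(w**2 - w + 7)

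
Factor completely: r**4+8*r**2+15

Substitute u = r**2 to get a quadratic in u, then factor.
r**2+5 is irreducible over ℤ (always positive, so no real roots).
r**2+3 is irreducible over ℤ (always positive, so no real roots).

(r**2+3)*(r**2+5)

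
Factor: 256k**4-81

(4k+3)(4k-3)(16k**2+9)

Write as (16k**2)² − (9)², then factor 16k**2-9 once more.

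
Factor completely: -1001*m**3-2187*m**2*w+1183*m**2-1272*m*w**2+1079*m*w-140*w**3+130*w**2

Group: 11*m*(-91*m**2-83*m*w-10*w**2) + (14*w-13)*(-91*m**2-83*m*w-10*w**2); both groups contain (-91*m**2-83*m*w-10*w**2), so (11*m+14*w-13) is a factor with cofactor -91*m**2-83*m*w-10*w**2.
The cofactor groups again: -91*m**2-83*m*w-10*w**2 = -7*m*(13*m+10*w) - w*(13*m+10*w); both groups contain (13*m+10*w), giving -(7*m+w)*(13*m+10*w).

-(11*m+14*w-13)*(13*m+10*w)*(7*m+w)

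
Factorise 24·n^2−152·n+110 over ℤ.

2·(2·n−11)·(6·n−5)

Pull out the common factor 2, then factor the remaining trinomial.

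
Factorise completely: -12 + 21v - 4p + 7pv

(7v - 4)(p + 3)

Group as (7pv - 4p) + (21v - 12) = p(7v - 4) + 3(7v - 4).
Both groups share the factor (7v - 4).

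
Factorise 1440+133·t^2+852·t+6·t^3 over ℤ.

Among the possible rational roots, t = -8/3 is a root, giving the factor (3·t+8) and quotient 2·t^2+39·t+180.
The remaining quadratic factors as (2·t+15)(t+12).

(2·t+15)·(3·t+8)·(t+12)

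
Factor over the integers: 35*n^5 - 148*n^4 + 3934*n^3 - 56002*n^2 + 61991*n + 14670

(5*n + 1)*(7*n - 10)*(n - 9)*(n^2 + 6*n + 163)

Among the possible rational roots, n = 10/7 is a root, giving the factor (7*n - 10) and quotient 5*n^4 - 14*n^3 + 542*n^2 - 7226*n - 1467.
Continuing, n = -1/5 is a root, so (5*n + 1) divides it; the quotient is n^3 - 3*n^2 + 109*n - 1467.
Continuing, n = 9 is a root, giving the factor (n - 9) and quotient n^2 + 6*n + 163.
The quadratic n^2 + 6*n + 163 has discriminant -616 < 0 and is irreducible over ℤ.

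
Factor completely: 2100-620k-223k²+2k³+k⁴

(k+14)(k+5)(k-15)(k-2)

Testing divisors of the constant over divisors of the leading coefficient, k = 15 is a root, giving the factor (k-15) and quotient k³+17k²+32k-140.
Then k = -14 is a root, giving the factor (k+14) and quotient k²+3k-10.
The remaining quadratic factors as (k-2)(k+5).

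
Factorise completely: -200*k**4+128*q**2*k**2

8*k**2*(4*q-5*k)*(4*q+5*k)

Factor out 8*k**2, leaving 16*q**2-25*k**2, which is a difference of two squares.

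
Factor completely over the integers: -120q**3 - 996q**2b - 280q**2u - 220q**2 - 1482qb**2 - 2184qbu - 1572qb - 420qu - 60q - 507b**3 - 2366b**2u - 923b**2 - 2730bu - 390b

-(10q + 13b + 15)(2q + 13b)(6q + 3b + 14u + 2)

Group: 10q(-12q**2 - 84qb - 28qu - 4q - 39b**2 - 182bu - 26b) + (13b + 15)(-12q**2 - 84qb - 28qu - 4q - 39b**2 - 182bu - 26b); both groups contain (-12q**2 - 84qb - 28qu - 4q - 39b**2 - 182bu - 26b), so (10q + 13b + 15) is a factor with cofactor -12q**2 - 84qb - 28qu - 4q - 39b**2 - 182bu - 26b.
The cofactor groups again: -12q**2 - 84qb - 28qu - 4q - 39b**2 - 182bu - 26b = -6q(2q + 13b) + (-3b - 14u - 2)(2q + 13b); both groups contain (2q + 13b), giving -(6q + 3b + 14u + 2)(2q + 13b).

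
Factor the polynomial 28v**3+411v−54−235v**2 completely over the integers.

(4v−9)(7v−1)(v−6)

Trying the rational-root candidates, v = 9/4 is a root, so (4v−9) is a factor; dividing leaves 7v**2−43v+6.
The remaining quadratic factors as (v−6)(7v−1).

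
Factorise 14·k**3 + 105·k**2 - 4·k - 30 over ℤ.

(2·k + 15)·(7·k**2 - 2)

Group as (14·k**3 - 4·k) + (105·k**2 - 30) = 2·k·(7·k**2 - 2) + 15·(7·k**2 - 2).
Both groups share the factor (7·k**2 - 2).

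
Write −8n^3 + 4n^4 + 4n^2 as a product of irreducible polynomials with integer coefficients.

Pull out the common factor 4n^2, leaving n^2 − 2n + 1.
Recognize a perfect-square trinomial with the parts 1 and n.

4n^2(n − 1)^2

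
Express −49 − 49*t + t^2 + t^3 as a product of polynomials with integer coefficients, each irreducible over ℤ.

(t + 1)*(t + 7)*(t − 7)

Trying the rational-root candidates, t = −7 is a root, giving the factor (t + 7) and quotient t^2 − 6*t − 7.
The remaining quadratic factors as (t + 1)(t − 7).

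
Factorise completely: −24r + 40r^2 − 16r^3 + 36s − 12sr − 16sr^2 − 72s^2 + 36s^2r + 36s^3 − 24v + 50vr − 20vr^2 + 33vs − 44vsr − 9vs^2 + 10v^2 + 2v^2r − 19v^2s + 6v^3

(v − 3s − 2r + 3)(2v − 3s + 2r)(3v + 4s + 4r − 4)

Group: 2v(3v^2 − 5vs − 2vr + 5v − 12s^2 − 20sr + 24s − 8r^2 + 20r − 12) + (−3s + 2r)(3v^2 − 5vs − 2vr + 5v − 12s^2 − 20sr + 24s − 8r^2 + 20r − 12); both groups contain (3v^2 − 5vs − 2vr + 5v − 12s^2 − 20sr + 24s − 8r^2 + 20r − 12), so (2v − 3s + 2r) is a factor with cofactor 3v^2 − 5vs − 2vr + 5v − 12s^2 − 20sr + 24s − 8r^2 + 20r − 12.
The cofactor groups again: 3v^2 − 5vs − 2vr + 5v − 12s^2 − 20sr + 24s − 8r^2 + 20r − 12 = 3v(v − 3s − 2r + 3) + (4s + 4r − 4)(v − 3s − 2r + 3); both groups contain (v − 3s − 2r + 3), giving (3v + 4s + 4r − 4)(v − 3s − 2r + 3).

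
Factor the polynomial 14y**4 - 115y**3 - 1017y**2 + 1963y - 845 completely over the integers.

(2y + 13)(7y - 5)(y - 1)(y - 13)

Testing divisors of the constant over divisors of the leading coefficient, y = -13/2 is a root, so (2y + 13) divides it; the quotient is 7y**3 - 103y**2 + 161y - 65.
Continuing, y = 13 is a root, so (y - 13) divides it; the quotient is 7y**2 - 12y + 5.
The remaining quadratic factors as (y - 1)(7y - 5).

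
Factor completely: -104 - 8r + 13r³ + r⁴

Group as (r⁴ - 8r) + (13r³ - 104) = r(r³ - 8) + 13(r³ - 8).
Both groups share the factor (r³ - 8).

(r + 13)(r - 2)(r² + 2r + 4)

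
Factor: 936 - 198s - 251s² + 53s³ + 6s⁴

Trying the rational-root candidates, s = 3 is a root, giving the factor (s - 3) and quotient 6s³ + 71s² - 38s - 312.
Next, s = -2 is a root, so (s + 2) divides it; the quotient is 6s² + 59s - 156.
The remaining quadratic factors as (s + 12)(6s - 13).

(6s - 13)(s + 12)(s + 2)(s - 3)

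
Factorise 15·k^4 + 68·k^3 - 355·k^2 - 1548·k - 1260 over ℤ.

(3·k + 7)·(5·k + 6)·(k + 6)·(k - 5)

By the rational root theorem, k = 5 is a root, so (k - 5) divides it; the quotient is 15·k^3 + 143·k^2 + 360·k + 252.
Continuing, k = -7/3 is a root, giving the factor (3·k + 7) and quotient 5·k^2 + 36·k + 36.
The remaining quadratic factors as (5·k + 6)(k + 6).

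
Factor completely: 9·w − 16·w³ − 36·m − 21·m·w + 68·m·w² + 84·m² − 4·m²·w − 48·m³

−(3·m + 4·w − 3)·(4·m − 4·w − 3)·(4·m − w)

Group: 4·m·(−12·m² − 13·m·w + 12·m + 4·w² − 3·w) + (−4·w − 3)·(−12·m² − 13·m·w + 12·m + 4·w² − 3·w); both groups contain (−12·m² − 13·m·w + 12·m + 4·w² − 3·w), so (4·m − 4·w − 3) is a factor with cofactor −12·m² − 13·m·w + 12·m + 4·w² − 3·w.
The cofactor groups again: −12·m² − 13·m·w + 12·m + 4·w² − 3·w = −3·m·(4·m − w) + (−4·w + 3)·(4·m − w); both groups contain (4·m − w), giving −(3·m + 4·w − 3)·(4·m − w).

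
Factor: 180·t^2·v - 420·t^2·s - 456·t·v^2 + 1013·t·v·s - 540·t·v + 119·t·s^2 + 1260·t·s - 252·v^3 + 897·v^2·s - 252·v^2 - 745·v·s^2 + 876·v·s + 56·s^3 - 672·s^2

(3·v - 7·s)·(15·t + 7·v - 8·s)·(4·t - 12·v + s - 12)

Group: 4·t·(45·t·v - 105·t·s + 21·v^2 - 73·v·s + 56·s^2) + (-12·v + s - 12)·(45·t·v - 105·t·s + 21·v^2 - 73·v·s + 56·s^2); both groups contain (45·t·v - 105·t·s + 21·v^2 - 73·v·s + 56·s^2), so (4·t - 12·v + s - 12) is a factor with cofactor 45·t·v - 105·t·s + 21·v^2 - 73·v·s + 56·s^2.
The cofactor groups again: 45·t·v - 105·t·s + 21·v^2 - 73·v·s + 56·s^2 = 3·v·(15·t + 7·v - 8·s) - 7·s·(15·t + 7·v - 8·s); both groups contain (15·t + 7·v - 8·s), giving (3·v - 7·s)·(15·t + 7·v - 8·s).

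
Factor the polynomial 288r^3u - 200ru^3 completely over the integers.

8ru(6r + 5u)(6r - 5u)

Factor out 8ru, leaving 36r^2 - 25u^2, which is a difference of two squares.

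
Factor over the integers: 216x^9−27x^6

27x^6(2x−1)(4x^2+2x+1)

Pull out the common factor 27x^6, leaving 8x^3−1.
Recognize a difference of cubes with the parts 2x and 1.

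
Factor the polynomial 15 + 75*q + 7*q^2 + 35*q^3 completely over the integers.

Group as (35*q^3 + 75*q) + (7*q^2 + 15) = 5*q*(7*q^2 + 15) + (7*q^2 + 15).
Both groups share the factor (7*q^2 + 15).

(5*q + 1)*(7*q^2 + 15)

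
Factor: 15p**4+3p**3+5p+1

(5p+1)(3p**3+1)

Group as (15p**4+5p) + (3p**3+1) = 5p(3p**3+1) + (3p**3+1).
Both groups share the factor (3p**3+1).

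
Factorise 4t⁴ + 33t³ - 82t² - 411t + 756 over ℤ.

(4t - 7)(t + 4)(t + 9)(t - 3)

Among the possible rational roots, t = 3 is a root, giving the factor (t - 3) and quotient 4t³ + 45t² + 53t - 252.
Next, t = -4 is a root, giving the factor (t + 4) and quotient 4t² + 29t - 63.
The remaining quadratic factors as (4t - 7)(t + 9).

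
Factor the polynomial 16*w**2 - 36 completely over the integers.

4*(2*w + 3)*(2*w - 3)

Every term has a factor of 4. Then 4*w**2 - 9 = (2*w)² − (3)².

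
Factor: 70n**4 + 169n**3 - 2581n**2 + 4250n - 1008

(2n - 7)(5n - 9)(7n - 2)(n + 8)

Trying the rational-root candidates, n = -8 is a root, giving the factor (n + 8) and quotient 70n**3 - 391n**2 + 547n - 126.
Continuing, n = 9/5 is a root, giving the factor (5n - 9) and quotient 14n**2 - 53n + 14.
The remaining quadratic factors as (7n - 2)(2n - 7).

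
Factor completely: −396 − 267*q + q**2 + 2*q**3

Trying the rational-root candidates, q = −3/2 is a root, giving the factor (2*q + 3) and quotient q**2 − q − 132.
The remaining quadratic factors as (q + 11)(q − 12).

(2*q + 3)*(q + 11)*(q − 12)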